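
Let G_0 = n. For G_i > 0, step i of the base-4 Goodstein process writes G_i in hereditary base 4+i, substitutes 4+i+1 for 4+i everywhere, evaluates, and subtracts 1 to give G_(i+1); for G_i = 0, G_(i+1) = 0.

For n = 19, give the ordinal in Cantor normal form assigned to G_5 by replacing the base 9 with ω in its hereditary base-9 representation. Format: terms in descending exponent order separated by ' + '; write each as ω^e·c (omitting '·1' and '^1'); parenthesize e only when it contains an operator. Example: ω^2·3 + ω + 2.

ω·7 + 6

step 0: 19 = 4^2 + 3; sub 5 for 4: 5^2 + 3; = 28; G_1 = 28−1 = 27
step 1: 27 = 5^2 + 2; sub 6 for 5: 6^2 + 2; = 38; G_2 = 38−1 = 37
step 2: 37 = 6^2 + 1; sub 7 for 6: 7^2 + 1; = 50; G_3 = 50−1 = 49
step 3: 49 = 7^2; sub 8 for 7: 8^2; = 64; G_4 = 64−1 = 63
step 4: 63 = 7·8 + 7; sub 9 for 8: 7·9 + 7; = 70; G_5 = 70−1 = 69
step 5: 69 = 7·9 + 6; sub 10 for 9: 7·10 + 6; = 76; G_6 = 76−1 = 75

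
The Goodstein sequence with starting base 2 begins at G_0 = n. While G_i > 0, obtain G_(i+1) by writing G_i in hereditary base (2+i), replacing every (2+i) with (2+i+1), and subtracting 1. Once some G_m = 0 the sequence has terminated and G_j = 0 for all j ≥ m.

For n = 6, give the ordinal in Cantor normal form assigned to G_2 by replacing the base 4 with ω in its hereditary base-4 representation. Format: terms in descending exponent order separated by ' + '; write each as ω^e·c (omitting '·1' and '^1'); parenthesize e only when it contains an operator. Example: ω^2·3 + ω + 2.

[0] 6 ≡ 2^2 + 2 (base 2). Lift 3: 30. −1: 29.
[1] 29 ≡ 3^3 + 2 (base 3). Lift 4: 258. −1: 257.

ω^ω + 1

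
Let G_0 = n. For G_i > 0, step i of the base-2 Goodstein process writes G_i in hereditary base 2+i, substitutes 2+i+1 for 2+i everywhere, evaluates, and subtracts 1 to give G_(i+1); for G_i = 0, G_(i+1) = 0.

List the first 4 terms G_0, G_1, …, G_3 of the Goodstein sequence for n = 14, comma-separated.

base 2: 14 = 2^(2 + 1) + 2^2 + 2; at 3: 3^(3 + 1) + 3^3 + 3 = 111; next = 110
base 3: 110 = 3^(3 + 1) + 3^3 + 2; at 4: 4^(4 + 1) + 4^4 + 2 = 1282; next = 1281
base 4: 1281 = 4^(4 + 1) + 4^4 + 1; at 5: 5^(5 + 1) + 5^5 + 1 = 18751; next = 18750

14, 110, 1281, 18750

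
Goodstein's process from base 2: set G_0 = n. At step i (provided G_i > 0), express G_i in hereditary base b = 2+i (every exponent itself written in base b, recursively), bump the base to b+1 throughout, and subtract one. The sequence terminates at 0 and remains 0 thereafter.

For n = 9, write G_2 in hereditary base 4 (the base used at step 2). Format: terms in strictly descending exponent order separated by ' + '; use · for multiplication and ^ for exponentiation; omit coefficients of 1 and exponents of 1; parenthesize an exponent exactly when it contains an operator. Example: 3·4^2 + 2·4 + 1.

[0] 9 ≡ 2^(2 + 1) + 1 (base 2). Lift 3: 82. −1: 81.
[1] 81 ≡ 3^(3 + 1) (base 3). Lift 4: 1024. −1: 1023.
[2] 1023 ≡ 3·4^4 + 3·4^3 + 3·4^2 + 3·4 + 3 (base 4). Lift 5: 9843. −1: 9842.

3·4^4 + 3·4^3 + 3·4^2 + 3·4 + 3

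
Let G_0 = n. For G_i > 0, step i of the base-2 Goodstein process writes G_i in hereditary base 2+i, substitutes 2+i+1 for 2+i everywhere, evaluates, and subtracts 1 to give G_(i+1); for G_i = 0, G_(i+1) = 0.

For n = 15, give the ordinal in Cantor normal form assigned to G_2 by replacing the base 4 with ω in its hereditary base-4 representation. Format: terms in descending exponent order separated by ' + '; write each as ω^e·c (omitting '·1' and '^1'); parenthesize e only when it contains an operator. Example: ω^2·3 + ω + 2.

ω^(ω + 1) + ω^ω + 3

step 0: 15 = 2^(2 + 1) + 2^2 + 2 + 1; sub 3 for 2: 3^(3 + 1) + 3^3 + 3 + 1; = 112; G_1 = 112−1 = 111
step 1: 111 = 3^(3 + 1) + 3^3 + 3; sub 4 for 3: 4^(4 + 1) + 4^4 + 4; = 1284; G_2 = 1284−1 = 1283
step 2: 1283 = 4^(4 + 1) + 4^4 + 3; sub 5 for 4: 5^(5 + 1) + 5^5 + 3; = 18753; G_3 = 18753−1 = 18752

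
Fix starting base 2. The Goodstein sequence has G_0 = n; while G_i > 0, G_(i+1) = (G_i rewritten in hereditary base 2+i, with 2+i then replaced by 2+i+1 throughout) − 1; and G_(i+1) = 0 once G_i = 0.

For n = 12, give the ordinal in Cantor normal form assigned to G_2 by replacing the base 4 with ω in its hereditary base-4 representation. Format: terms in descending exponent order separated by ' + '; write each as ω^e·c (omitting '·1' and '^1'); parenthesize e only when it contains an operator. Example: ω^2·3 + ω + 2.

12 —HB2→ 2^(2 + 1) + 2^2 —bump→ 3^(3 + 1) + 3^3 = 108 —(−1)→ 107
107 —HB3→ 3^(3 + 1) + 2·3^2 + 2·3 + 2 —bump→ 4^(4 + 1) + 2·4^2 + 2·4 + 2 = 1066 —(−1)→ 1065

ω^(ω + 1) + ω^2·2 + ω·2 + 1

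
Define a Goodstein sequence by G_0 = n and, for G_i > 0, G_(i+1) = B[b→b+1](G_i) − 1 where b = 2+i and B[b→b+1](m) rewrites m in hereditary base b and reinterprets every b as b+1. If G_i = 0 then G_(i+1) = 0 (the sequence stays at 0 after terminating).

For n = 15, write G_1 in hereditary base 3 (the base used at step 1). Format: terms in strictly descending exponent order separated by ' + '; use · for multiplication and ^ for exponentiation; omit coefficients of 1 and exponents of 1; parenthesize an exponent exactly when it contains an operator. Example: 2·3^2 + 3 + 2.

3^(3 + 1) + 3^3 + 3

15 —HB2→ 2^(2 + 1) + 2^2 + 2 + 1 —bump→ 3^(3 + 1) + 3^3 + 3 + 1 = 112 —(−1)→ 111
111 —HB3→ 3^(3 + 1) + 3^3 + 3 —bump→ 4^(4 + 1) + 4^4 + 4 = 1284 —(−1)→ 1283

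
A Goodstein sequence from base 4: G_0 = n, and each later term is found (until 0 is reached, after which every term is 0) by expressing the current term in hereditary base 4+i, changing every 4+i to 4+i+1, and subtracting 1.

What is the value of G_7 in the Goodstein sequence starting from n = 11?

G_0=11  [base 4] 2·4 + 3  →[4↦5]→  2·5 + 3 = 13  −1 ⇒ G_1=12
G_1=12  [base 5] 2·5 + 2  →[5↦6]→  2·6 + 2 = 14  −1 ⇒ G_2=13
G_2=13  [base 6] 2·6 + 1  →[6↦7]→  2·7 + 1 = 15  −1 ⇒ G_3=14
G_3=14  [base 7] 2·7  →[7↦8]→  2·8 = 16  −1 ⇒ G_4=15
G_4=15  [base 8] 8 + 7  →[8↦9]→  9 + 7 = 16  −1 ⇒ G_5=15
G_5=15  [base 9] 9 + 6  →[9↦10]→  10 + 6 = 16  −1 ⇒ G_6=15
G_6=15  [base 10] 10 + 5  →[10↦11]→  11 + 5 = 16  −1 ⇒ G_7=15

15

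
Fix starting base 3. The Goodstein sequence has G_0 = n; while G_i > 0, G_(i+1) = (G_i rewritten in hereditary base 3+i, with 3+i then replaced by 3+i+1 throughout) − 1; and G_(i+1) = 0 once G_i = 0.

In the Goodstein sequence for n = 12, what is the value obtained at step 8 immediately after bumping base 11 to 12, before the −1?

G_0=12  [base 3] 3^2 + 3  →[3↦4]→  4^2 + 4 = 20  −1 ⇒ G_1=19
G_1=19  [base 4] 4^2 + 3  →[4↦5]→  5^2 + 3 = 28  −1 ⇒ G_2=27
G_2=27  [base 5] 5^2 + 2  →[5↦6]→  6^2 + 2 = 38  −1 ⇒ G_3=37
G_3=37  [base 6] 6^2 + 1  →[6↦7]→  7^2 + 1 = 50  −1 ⇒ G_4=49
G_4=49  [base 7] 7^2  →[7↦8]→  8^2 = 64  −1 ⇒ G_5=63
G_5=63  [base 8] 7·8 + 7  →[8↦9]→  7·9 + 7 = 70  −1 ⇒ G_6=69
G_6=69  [base 9] 7·9 + 6  →[9↦10]→  7·10 + 6 = 76  −1 ⇒ G_7=75
G_7=75  [base 10] 7·10 + 5  →[10↦11]→  7·11 + 5 = 82  −1 ⇒ G_8=81
G_8=81  [base 11] 7·11 + 4  →[11↦12]→  7·12 + 4 = 88  −1 ⇒ G_9=87

88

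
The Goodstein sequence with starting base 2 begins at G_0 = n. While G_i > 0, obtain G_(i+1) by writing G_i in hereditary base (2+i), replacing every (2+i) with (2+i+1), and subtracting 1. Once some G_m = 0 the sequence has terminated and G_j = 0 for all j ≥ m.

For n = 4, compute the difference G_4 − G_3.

G_0=4  [base 2] 2^2  →[2↦3]→  3^3 = 27  −1 ⇒ G_1=26
G_1=26  [base 3] 2·3^2 + 2·3 + 2  →[3↦4]→  2·4^2 + 2·4 + 2 = 42  −1 ⇒ G_2=41
G_2=41  [base 4] 2·4^2 + 2·4 + 1  →[4↦5]→  2·5^2 + 2·5 + 1 = 61  −1 ⇒ G_3=60
G_3=60  [base 5] 2·5^2 + 2·5  →[5↦6]→  2·6^2 + 2·6 = 84  −1 ⇒ G_4=83

23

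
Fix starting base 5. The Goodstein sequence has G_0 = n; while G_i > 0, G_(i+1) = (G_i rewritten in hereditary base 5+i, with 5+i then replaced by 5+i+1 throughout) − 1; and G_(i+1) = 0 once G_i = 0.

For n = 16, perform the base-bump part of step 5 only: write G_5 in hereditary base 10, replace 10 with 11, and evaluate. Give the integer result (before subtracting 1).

25

[0] 16 ≡ 3·5 + 1 (base 5). Lift 6: 19. −1: 18.
[1] 18 ≡ 3·6 (base 6). Lift 7: 21. −1: 20.
[2] 20 ≡ 2·7 + 6 (base 7). Lift 8: 22. −1: 21.
[3] 21 ≡ 2·8 + 5 (base 8). Lift 9: 23. −1: 22.
[4] 22 ≡ 2·9 + 4 (base 9). Lift 10: 24. −1: 23.
[5] 23 ≡ 2·10 + 3 (base 10). Lift 11: 25. −1: 24.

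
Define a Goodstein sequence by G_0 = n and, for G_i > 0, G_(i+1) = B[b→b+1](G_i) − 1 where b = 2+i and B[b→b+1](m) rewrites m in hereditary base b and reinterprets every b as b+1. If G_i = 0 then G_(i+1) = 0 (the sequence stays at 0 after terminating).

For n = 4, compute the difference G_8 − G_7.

38

base 2: 4 = 2^2; at 3: 3^3 = 27; next = 26
base 3: 26 = 2·3^2 + 2·3 + 2; at 4: 2·4^2 + 2·4 + 2 = 42; next = 41
base 4: 41 = 2·4^2 + 2·4 + 1; at 5: 2·5^2 + 2·5 + 1 = 61; next = 60
base 5: 60 = 2·5^2 + 2·5; at 6: 2·6^2 + 2·6 = 84; next = 83
base 6: 83 = 2·6^2 + 6 + 5; at 7: 2·7^2 + 7 + 5 = 110; next = 109
base 7: 109 = 2·7^2 + 7 + 4; at 8: 2·8^2 + 8 + 4 = 140; next = 139
base 8: 139 = 2·8^2 + 8 + 3; at 9: 2·9^2 + 9 + 3 = 174; next = 173
base 9: 173 = 2·9^2 + 9 + 2; at 10: 2·10^2 + 10 + 2 = 212; next = 211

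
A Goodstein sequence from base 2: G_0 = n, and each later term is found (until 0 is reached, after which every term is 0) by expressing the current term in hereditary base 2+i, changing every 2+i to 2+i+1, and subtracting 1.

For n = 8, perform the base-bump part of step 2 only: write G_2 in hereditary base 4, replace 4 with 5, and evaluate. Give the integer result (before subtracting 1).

6311

step 0: 8 = 2^(2 + 1); sub 3 for 2: 3^(3 + 1); = 81; G_1 = 81−1 = 80
step 1: 80 = 2·3^3 + 2·3^2 + 2·3 + 2; sub 4 for 3: 2·4^4 + 2·4^2 + 2·4 + 2; = 554; G_2 = 554−1 = 553
step 2: 553 = 2·4^4 + 2·4^2 + 2·4 + 1; sub 5 for 4: 2·5^5 + 2·5^2 + 2·5 + 1; = 6311; G_3 = 6311−1 = 6310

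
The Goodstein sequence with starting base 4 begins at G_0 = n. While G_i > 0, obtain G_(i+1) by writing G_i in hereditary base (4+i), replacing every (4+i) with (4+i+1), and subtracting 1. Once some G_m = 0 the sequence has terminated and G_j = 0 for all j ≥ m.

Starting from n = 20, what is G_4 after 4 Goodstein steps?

65

i=0: 20 = 4^2 + 4 (b=4); 4→5: 5^2 + 5 = 30; 30−1 = 29
i=1: 29 = 5^2 + 4 (b=5); 5→6: 6^2 + 4 = 40; 40−1 = 39
i=2: 39 = 6^2 + 3 (b=6); 6→7: 7^2 + 3 = 52; 52−1 = 51
i=3: 51 = 7^2 + 2 (b=7); 7→8: 8^2 + 2 = 66; 66−1 = 65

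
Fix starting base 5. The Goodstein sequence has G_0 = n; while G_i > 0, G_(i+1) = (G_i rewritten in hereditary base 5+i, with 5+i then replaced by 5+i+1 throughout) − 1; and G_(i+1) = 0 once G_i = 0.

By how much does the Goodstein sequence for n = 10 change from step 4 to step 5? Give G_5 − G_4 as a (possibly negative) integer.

0

G_0=10  [base 5] 2·5  →[5↦6]→  2·6 = 12  −1 ⇒ G_1=11
G_1=11  [base 6] 6 + 5  →[6↦7]→  7 + 5 = 12  −1 ⇒ G_2=11
G_2=11  [base 7] 7 + 4  →[7↦8]→  8 + 4 = 12  −1 ⇒ G_3=11
G_3=11  [base 8] 8 + 3  →[8↦9]→  9 + 3 = 12  −1 ⇒ G_4=11
G_4=11  [base 9] 9 + 2  →[9↦10]→  10 + 2 = 12  −1 ⇒ G_5=11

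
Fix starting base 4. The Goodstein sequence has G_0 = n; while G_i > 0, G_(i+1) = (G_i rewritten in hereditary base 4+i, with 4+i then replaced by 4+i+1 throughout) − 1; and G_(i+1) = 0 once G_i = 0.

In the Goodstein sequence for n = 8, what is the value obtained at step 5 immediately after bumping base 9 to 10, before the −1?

10

step 0: 8 = 2·4; sub 5 for 4: 2·5; = 10; G_1 = 10−1 = 9
step 1: 9 = 5 + 4; sub 6 for 5: 6 + 4; = 10; G_2 = 10−1 = 9
step 2: 9 = 6 + 3; sub 7 for 6: 7 + 3; = 10; G_3 = 10−1 = 9
step 3: 9 = 7 + 2; sub 8 for 7: 8 + 2; = 10; G_4 = 10−1 = 9
step 4: 9 = 8 + 1; sub 9 for 8: 9 + 1; = 10; G_5 = 10−1 = 9
step 5: 9 = 9; sub 10 for 9: 10; = 10; G_6 = 10−1 = 9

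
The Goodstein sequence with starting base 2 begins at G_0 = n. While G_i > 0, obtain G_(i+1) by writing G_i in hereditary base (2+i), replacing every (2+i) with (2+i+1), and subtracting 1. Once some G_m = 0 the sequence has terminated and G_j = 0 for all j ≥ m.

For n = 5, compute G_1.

27

base 2: 5 = 2^2 + 1; at 3: 3^3 + 1 = 28; next = 27
base 3: 27 = 3^3; at 4: 4^4 = 256; next = 255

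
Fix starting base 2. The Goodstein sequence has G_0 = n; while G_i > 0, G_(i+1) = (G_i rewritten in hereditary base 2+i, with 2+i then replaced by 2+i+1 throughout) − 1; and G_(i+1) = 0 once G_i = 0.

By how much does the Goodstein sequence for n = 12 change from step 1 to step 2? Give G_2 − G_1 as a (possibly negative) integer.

958

G_0=12  [base 2] 2^(2 + 1) + 2^2  →[2↦3]→  3^(3 + 1) + 3^3 = 108  −1 ⇒ G_1=107
G_1=107  [base 3] 3^(3 + 1) + 2·3^2 + 2·3 + 2  →[3↦4]→  4^(4 + 1) + 2·4^2 + 2·4 + 2 = 1066  −1 ⇒ G_2=1065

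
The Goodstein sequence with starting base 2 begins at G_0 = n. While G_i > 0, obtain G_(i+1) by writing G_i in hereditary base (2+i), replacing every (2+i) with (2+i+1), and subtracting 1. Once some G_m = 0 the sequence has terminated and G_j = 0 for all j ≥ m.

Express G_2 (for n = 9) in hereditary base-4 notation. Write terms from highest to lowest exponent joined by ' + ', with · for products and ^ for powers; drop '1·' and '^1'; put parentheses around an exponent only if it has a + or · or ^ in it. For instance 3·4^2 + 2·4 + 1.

(0) 9|_2 = 2^(2 + 1) + 1 ↦ 3^(3 + 1) + 1|_3 = 82 ⇒ 81
(1) 81|_3 = 3^(3 + 1) ↦ 4^(4 + 1)|_4 = 1024 ⇒ 1023

3·4^4 + 3·4^3 + 3·4^2 + 3·4 + 3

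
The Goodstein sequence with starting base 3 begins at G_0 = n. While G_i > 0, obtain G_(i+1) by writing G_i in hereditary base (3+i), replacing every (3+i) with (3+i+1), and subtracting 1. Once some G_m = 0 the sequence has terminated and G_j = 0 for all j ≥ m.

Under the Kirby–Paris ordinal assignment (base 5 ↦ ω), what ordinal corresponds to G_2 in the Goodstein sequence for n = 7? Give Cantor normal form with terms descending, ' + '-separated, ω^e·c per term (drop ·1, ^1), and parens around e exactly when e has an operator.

ω + 4

G_0 = 7. HB_3(7) = 2·3 + 1. Bump = 9. G_1 = 8.
G_1 = 8. HB_4(8) = 2·4. Bump = 10. G_2 = 9.
G_2 = 9. HB_5(9) = 5 + 4. Bump = 10. G_3 = 9.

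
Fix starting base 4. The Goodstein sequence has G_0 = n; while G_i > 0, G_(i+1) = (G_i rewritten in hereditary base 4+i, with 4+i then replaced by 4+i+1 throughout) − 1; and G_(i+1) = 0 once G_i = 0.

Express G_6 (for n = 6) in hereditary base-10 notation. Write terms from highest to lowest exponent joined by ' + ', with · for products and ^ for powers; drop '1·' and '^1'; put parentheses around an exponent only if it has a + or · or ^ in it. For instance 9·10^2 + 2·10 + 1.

G_0 = 6. HB_4(6) = 4 + 2. Bump = 7. G_1 = 6.
G_1 = 6. HB_5(6) = 5 + 1. Bump = 7. G_2 = 6.
G_2 = 6. HB_6(6) = 6. Bump = 7. G_3 = 6.
G_3 = 6. HB_7(6) = 6. Bump = 6. G_4 = 5.
G_4 = 5. HB_8(5) = 5. Bump = 5. G_5 = 4.
G_5 = 4. HB_9(4) = 4. Bump = 4. G_6 = 3.
G_6 = 3. HB_10(3) = 3. Bump = 3. G_7 = 2.

3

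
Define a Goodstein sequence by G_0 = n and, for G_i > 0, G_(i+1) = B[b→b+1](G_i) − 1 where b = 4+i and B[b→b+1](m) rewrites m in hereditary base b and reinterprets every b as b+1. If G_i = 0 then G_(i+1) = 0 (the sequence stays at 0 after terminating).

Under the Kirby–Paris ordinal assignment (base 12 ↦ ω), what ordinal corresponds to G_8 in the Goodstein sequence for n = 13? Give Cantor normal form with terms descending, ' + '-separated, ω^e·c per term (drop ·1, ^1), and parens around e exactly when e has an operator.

ω + 11

G_0=13  [base 4] 3·4 + 1  →[4↦5]→  3·5 + 1 = 16  −1 ⇒ G_1=15
G_1=15  [base 5] 3·5  →[5↦6]→  3·6 = 18  −1 ⇒ G_2=17
G_2=17  [base 6] 2·6 + 5  →[6↦7]→  2·7 + 5 = 19  −1 ⇒ G_3=18
G_3=18  [base 7] 2·7 + 4  →[7↦8]→  2·8 + 4 = 20  −1 ⇒ G_4=19
G_4=19  [base 8] 2·8 + 3  →[8↦9]→  2·9 + 3 = 21  −1 ⇒ G_5=20
G_5=20  [base 9] 2·9 + 2  →[9↦10]→  2·10 + 2 = 22  −1 ⇒ G_6=21
G_6=21  [base 10] 2·10 + 1  →[10↦11]→  2·11 + 1 = 23  −1 ⇒ G_7=22
G_7=22  [base 11] 2·11  →[11↦12]→  2·12 = 24  −1 ⇒ G_8=23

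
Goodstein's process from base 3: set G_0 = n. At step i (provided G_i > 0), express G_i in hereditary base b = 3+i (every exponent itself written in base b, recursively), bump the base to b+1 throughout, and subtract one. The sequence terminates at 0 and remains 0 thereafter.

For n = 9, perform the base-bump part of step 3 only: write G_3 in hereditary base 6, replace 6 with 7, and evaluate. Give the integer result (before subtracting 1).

step 0: 9 = 3^2; sub 4 for 3: 4^2; = 16; G_1 = 16−1 = 15
step 1: 15 = 3·4 + 3; sub 5 for 4: 3·5 + 3; = 18; G_2 = 18−1 = 17
step 2: 17 = 3·5 + 2; sub 6 for 5: 3·6 + 2; = 20; G_3 = 20−1 = 19
step 3: 19 = 3·6 + 1; sub 7 for 6: 3·7 + 1; = 22; G_4 = 22−1 = 21

22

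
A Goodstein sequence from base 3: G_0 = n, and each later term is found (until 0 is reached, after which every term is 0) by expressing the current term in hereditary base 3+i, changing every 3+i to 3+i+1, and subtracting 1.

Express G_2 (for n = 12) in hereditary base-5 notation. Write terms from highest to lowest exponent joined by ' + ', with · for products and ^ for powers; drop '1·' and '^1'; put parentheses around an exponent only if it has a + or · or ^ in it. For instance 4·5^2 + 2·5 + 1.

5^2 + 2

G_0 = 12. HB_3(12) = 3^2 + 3. Bump = 20. G_1 = 19.
G_1 = 19. HB_4(19) = 4^2 + 3. Bump = 28. G_2 = 27.
G_2 = 27. HB_5(27) = 5^2 + 2. Bump = 38. G_3 = 37.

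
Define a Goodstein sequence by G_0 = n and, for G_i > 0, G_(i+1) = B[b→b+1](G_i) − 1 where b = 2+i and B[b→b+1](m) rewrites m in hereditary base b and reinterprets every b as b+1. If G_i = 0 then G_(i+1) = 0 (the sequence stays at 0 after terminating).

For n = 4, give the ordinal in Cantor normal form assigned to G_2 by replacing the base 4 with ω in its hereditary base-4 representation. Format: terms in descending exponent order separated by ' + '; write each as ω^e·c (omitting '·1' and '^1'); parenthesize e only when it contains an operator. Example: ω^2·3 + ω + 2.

4 —HB2→ 2^2 —bump→ 3^3 = 27 —(−1)→ 26
26 —HB3→ 2·3^2 + 2·3 + 2 —bump→ 2·4^2 + 2·4 + 2 = 42 —(−1)→ 41
41 —HB4→ 2·4^2 + 2·4 + 1 —bump→ 2·5^2 + 2·5 + 1 = 61 —(−1)→ 60

ω^2·2 + ω·2 + 1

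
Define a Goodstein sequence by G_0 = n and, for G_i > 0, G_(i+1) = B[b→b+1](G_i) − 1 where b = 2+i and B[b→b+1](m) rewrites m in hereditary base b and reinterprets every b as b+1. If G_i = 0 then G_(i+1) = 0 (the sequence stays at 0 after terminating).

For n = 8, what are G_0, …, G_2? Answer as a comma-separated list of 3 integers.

8, 80, 553

i=0: 8 = 2^(2 + 1) (b=2); 2→3: 3^(3 + 1) = 81; 81−1 = 80
i=1: 80 = 2·3^3 + 2·3^2 + 2·3 + 2 (b=3); 3→4: 2·4^4 + 2·4^2 + 2·4 + 2 = 554; 554−1 = 553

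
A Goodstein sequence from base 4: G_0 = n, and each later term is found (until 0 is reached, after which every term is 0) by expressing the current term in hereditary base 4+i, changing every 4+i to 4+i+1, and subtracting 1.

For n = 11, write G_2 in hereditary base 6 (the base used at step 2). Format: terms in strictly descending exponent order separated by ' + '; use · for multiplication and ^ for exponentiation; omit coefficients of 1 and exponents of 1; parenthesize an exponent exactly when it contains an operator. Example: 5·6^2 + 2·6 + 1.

i=0: 11 = 2·4 + 3 (b=4); 4→5: 2·5 + 3 = 13; 13−1 = 12
i=1: 12 = 2·5 + 2 (b=5); 5→6: 2·6 + 2 = 14; 14−1 = 13

2·6 + 1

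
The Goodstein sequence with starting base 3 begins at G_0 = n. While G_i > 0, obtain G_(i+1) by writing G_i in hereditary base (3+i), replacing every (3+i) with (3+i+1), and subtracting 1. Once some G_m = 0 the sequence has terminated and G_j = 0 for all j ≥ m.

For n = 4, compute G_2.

4

[0] 4 ≡ 3 + 1 (base 3). Lift 4: 5. −1: 4.
[1] 4 ≡ 4 (base 4). Lift 5: 5. −1: 4.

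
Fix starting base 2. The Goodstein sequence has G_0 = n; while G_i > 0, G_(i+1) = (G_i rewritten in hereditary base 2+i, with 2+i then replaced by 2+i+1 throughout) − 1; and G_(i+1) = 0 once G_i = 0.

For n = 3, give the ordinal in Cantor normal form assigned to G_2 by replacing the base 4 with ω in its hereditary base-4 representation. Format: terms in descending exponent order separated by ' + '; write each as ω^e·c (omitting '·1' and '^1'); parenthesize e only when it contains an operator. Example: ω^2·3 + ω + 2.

3

base 2: 3 = 2 + 1; at 3: 3 + 1 = 4; next = 3
base 3: 3 = 3; at 4: 4 = 4; next = 3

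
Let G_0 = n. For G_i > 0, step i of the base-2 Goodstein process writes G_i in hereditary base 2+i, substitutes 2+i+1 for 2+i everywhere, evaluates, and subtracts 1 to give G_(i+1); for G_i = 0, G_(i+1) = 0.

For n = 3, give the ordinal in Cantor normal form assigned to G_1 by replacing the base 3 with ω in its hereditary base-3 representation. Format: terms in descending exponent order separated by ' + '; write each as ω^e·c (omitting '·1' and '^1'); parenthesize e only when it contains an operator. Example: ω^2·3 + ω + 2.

(0) 3|_2 = 2 + 1 ↦ 3 + 1|_3 = 4 ⇒ 3
(1) 3|_3 = 3 ↦ 4|_4 = 4 ⇒ 3

ω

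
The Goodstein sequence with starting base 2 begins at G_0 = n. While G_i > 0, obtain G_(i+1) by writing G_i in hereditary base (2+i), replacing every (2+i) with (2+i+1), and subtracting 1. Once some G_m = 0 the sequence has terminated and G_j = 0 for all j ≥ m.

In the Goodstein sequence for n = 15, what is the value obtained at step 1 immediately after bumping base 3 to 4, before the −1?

G_0 = 15. HB_2(15) = 2^(2 + 1) + 2^2 + 2 + 1. Bump = 112. G_1 = 111.
G_1 = 111. HB_3(111) = 3^(3 + 1) + 3^3 + 3. Bump = 1284. G_2 = 1283.

1284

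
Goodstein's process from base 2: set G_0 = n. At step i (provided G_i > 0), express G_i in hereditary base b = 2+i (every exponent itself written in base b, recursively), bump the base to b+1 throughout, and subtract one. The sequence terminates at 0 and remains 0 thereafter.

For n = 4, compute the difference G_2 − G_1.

G_0=4  [base 2] 2^2  →[2↦3]→  3^3 = 27  −1 ⇒ G_1=26
G_1=26  [base 3] 2·3^2 + 2·3 + 2  →[3↦4]→  2·4^2 + 2·4 + 2 = 42  −1 ⇒ G_2=41

15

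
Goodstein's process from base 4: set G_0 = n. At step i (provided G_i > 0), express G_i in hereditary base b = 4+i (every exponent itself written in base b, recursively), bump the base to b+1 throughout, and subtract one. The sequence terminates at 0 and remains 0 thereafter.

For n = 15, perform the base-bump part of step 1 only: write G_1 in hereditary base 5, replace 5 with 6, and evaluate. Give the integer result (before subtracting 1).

20

[0] 15 ≡ 3·4 + 3 (base 4). Lift 5: 18. −1: 17.
[1] 17 ≡ 3·5 + 2 (base 5). Lift 6: 20. −1: 19.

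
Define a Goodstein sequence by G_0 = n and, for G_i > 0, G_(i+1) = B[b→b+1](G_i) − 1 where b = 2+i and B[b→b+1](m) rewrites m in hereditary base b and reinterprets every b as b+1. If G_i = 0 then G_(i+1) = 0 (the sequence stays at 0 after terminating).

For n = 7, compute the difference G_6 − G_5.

7 —HB2→ 2^2 + 2 + 1 —bump→ 3^3 + 3 + 1 = 31 —(−1)→ 30
30 —HB3→ 3^3 + 3 —bump→ 4^4 + 4 = 260 —(−1)→ 259
259 —HB4→ 4^4 + 3 —bump→ 5^5 + 3 = 3128 —(−1)→ 3127
3127 —HB5→ 5^5 + 2 —bump→ 6^6 + 2 = 46658 —(−1)→ 46657
46657 —HB6→ 6^6 + 1 —bump→ 7^7 + 1 = 823544 —(−1)→ 823543
823543 —HB7→ 7^7 —bump→ 8^8 = 16777216 —(−1)→ 16777215

15953672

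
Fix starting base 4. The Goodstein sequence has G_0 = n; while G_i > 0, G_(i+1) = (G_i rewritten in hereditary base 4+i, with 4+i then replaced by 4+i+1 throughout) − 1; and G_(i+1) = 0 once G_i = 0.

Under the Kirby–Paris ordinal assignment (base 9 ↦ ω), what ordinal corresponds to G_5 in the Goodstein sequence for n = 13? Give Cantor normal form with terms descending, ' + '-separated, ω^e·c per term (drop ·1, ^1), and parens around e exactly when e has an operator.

ω·2 + 2

G_0 = 13. HB_4(13) = 3·4 + 1. Bump = 16. G_1 = 15.
G_1 = 15. HB_5(15) = 3·5. Bump = 18. G_2 = 17.
G_2 = 17. HB_6(17) = 2·6 + 5. Bump = 19. G_3 = 18.
G_3 = 18. HB_7(18) = 2·7 + 4. Bump = 20. G_4 = 19.
G_4 = 19. HB_8(19) = 2·8 + 3. Bump = 21. G_5 = 20.
G_5 = 20. HB_9(20) = 2·9 + 2. Bump = 22. G_6 = 21.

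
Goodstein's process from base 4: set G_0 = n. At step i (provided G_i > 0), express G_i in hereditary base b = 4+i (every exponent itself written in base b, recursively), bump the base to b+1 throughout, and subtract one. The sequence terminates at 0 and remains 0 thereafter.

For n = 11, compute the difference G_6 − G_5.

G_0 = 11. HB_4(11) = 2·4 + 3. Bump = 13. G_1 = 12.
G_1 = 12. HB_5(12) = 2·5 + 2. Bump = 14. G_2 = 13.
G_2 = 13. HB_6(13) = 2·6 + 1. Bump = 15. G_3 = 14.
G_3 = 14. HB_7(14) = 2·7. Bump = 16. G_4 = 15.
G_4 = 15. HB_8(15) = 8 + 7. Bump = 16. G_5 = 15.
G_5 = 15. HB_9(15) = 9 + 6. Bump = 16. G_6 = 15.

0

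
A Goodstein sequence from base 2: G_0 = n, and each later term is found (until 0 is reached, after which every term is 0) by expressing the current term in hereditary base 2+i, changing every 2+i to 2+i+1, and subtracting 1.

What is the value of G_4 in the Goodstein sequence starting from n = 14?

326591

G_0=14  [base 2] 2^(2 + 1) + 2^2 + 2  →[2↦3]→  3^(3 + 1) + 3^3 + 3 = 111  −1 ⇒ G_1=110
G_1=110  [base 3] 3^(3 + 1) + 3^3 + 2  →[3↦4]→  4^(4 + 1) + 4^4 + 2 = 1282  −1 ⇒ G_2=1281
G_2=1281  [base 4] 4^(4 + 1) + 4^4 + 1  →[4↦5]→  5^(5 + 1) + 5^5 + 1 = 18751  −1 ⇒ G_3=18750
G_3=18750  [base 5] 5^(5 + 1) + 5^5  →[5↦6]→  6^(6 + 1) + 6^6 = 326592  −1 ⇒ G_4=326591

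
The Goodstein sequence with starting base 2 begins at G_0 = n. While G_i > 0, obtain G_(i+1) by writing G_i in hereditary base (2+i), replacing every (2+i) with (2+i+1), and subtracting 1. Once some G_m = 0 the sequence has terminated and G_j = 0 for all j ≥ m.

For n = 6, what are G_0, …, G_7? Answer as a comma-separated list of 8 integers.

6, 29, 257, 3125, 46655, 98039, 187243, 332147

base 2: 6 = 2^2 + 2; at 3: 3^3 + 3 = 30; next = 29
base 3: 29 = 3^3 + 2; at 4: 4^4 + 2 = 258; next = 257
base 4: 257 = 4^4 + 1; at 5: 5^5 + 1 = 3126; next = 3125
base 5: 3125 = 5^5; at 6: 6^6 = 46656; next = 46655
base 6: 46655 = 5·6^5 + 5·6^4 + 5·6^3 + 5·6^2 + 5·6 + 5; at 7: 5·7^5 + 5·7^4 + 5·7^3 + 5·7^2 + 5·7 + 5 = 98040; next = 98039
base 7: 98039 = 5·7^5 + 5·7^4 + 5·7^3 + 5·7^2 + 5·7 + 4; at 8: 5·8^5 + 5·8^4 + 5·8^3 + 5·8^2 + 5·8 + 4 = 187244; next = 187243
base 8: 187243 = 5·8^5 + 5·8^4 + 5·8^3 + 5·8^2 + 5·8 + 3; at 9: 5·9^5 + 5·9^4 + 5·9^3 + 5·9^2 + 5·9 + 3 = 332148; next = 332147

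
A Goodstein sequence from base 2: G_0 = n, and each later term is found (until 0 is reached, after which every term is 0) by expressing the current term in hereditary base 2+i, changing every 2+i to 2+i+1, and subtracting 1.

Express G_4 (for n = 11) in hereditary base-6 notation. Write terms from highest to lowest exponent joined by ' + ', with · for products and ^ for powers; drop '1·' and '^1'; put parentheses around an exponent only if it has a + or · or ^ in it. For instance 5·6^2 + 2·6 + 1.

G_0 = 11. HB_2(11) = 2^(2 + 1) + 2 + 1. Bump = 85. G_1 = 84.
G_1 = 84. HB_3(84) = 3^(3 + 1) + 3. Bump = 1028. G_2 = 1027.
G_2 = 1027. HB_4(1027) = 4^(4 + 1) + 3. Bump = 15628. G_3 = 15627.
G_3 = 15627. HB_5(15627) = 5^(5 + 1) + 2. Bump = 279938. G_4 = 279937.
G_4 = 279937. HB_6(279937) = 6^(6 + 1) + 1. Bump = 5764802. G_5 = 5764801.

6^(6 + 1) + 1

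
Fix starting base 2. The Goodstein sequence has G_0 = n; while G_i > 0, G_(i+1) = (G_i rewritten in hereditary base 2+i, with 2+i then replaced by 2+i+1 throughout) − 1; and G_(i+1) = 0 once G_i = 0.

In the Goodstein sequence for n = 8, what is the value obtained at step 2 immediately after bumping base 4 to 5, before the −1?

[0] 8 ≡ 2^(2 + 1) (base 2). Lift 3: 81. −1: 80.
[1] 80 ≡ 2·3^3 + 2·3^2 + 2·3 + 2 (base 3). Lift 4: 554. −1: 553.
[2] 553 ≡ 2·4^4 + 2·4^2 + 2·4 + 1 (base 4). Lift 5: 6311. −1: 6310.

6311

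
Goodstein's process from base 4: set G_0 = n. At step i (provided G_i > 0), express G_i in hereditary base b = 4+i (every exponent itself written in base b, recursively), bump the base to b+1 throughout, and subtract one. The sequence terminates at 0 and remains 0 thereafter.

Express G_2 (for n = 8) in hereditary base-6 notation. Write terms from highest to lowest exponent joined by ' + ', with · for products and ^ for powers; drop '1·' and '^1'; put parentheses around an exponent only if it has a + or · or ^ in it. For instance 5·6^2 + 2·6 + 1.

6 + 3

G_0=8  [base 4] 2·4  →[4↦5]→  2·5 = 10  −1 ⇒ G_1=9
G_1=9  [base 5] 5 + 4  →[5↦6]→  6 + 4 = 10  −1 ⇒ G_2=9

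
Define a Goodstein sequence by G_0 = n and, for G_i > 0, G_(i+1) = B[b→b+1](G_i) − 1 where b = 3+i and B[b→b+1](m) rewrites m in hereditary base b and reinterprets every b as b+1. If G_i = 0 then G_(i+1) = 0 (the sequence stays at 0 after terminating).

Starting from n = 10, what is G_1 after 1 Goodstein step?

16

step 0: 10 = 3^2 + 1; sub 4 for 3: 4^2 + 1; = 17; G_1 = 17−1 = 16
step 1: 16 = 4^2; sub 5 for 4: 5^2; = 25; G_2 = 25−1 = 24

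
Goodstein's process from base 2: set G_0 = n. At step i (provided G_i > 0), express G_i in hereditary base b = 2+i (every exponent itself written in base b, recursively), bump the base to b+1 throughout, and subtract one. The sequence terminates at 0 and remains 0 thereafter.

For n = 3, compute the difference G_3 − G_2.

-1

step 0: 3 = 2 + 1; sub 3 for 2: 3 + 1; = 4; G_1 = 4−1 = 3
step 1: 3 = 3; sub 4 for 3: 4; = 4; G_2 = 4−1 = 3
step 2: 3 = 3; sub 5 for 4: 3; = 3; G_3 = 3−1 = 2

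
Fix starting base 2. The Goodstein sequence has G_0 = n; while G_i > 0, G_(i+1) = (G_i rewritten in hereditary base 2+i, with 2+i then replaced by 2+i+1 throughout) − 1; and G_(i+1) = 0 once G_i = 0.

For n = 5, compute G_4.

[0] 5 ≡ 2^2 + 1 (base 2). Lift 3: 28. −1: 27.
[1] 27 ≡ 3^3 (base 3). Lift 4: 256. −1: 255.
[2] 255 ≡ 3·4^3 + 3·4^2 + 3·4 + 3 (base 4). Lift 5: 468. −1: 467.
[3] 467 ≡ 3·5^3 + 3·5^2 + 3·5 + 2 (base 5). Lift 6: 776. −1: 775.
[4] 775 ≡ 3·6^3 + 3·6^2 + 3·6 + 1 (base 6). Lift 7: 1198. −1: 1197.

775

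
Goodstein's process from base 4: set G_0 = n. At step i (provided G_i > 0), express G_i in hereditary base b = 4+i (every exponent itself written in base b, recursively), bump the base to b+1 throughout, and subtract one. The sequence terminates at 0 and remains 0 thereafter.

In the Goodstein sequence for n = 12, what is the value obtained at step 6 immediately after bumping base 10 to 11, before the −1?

12 —HB4→ 3·4 —bump→ 3·5 = 15 —(−1)→ 14
14 —HB5→ 2·5 + 4 —bump→ 2·6 + 4 = 16 —(−1)→ 15
15 —HB6→ 2·6 + 3 —bump→ 2·7 + 3 = 17 —(−1)→ 16
16 —HB7→ 2·7 + 2 —bump→ 2·8 + 2 = 18 —(−1)→ 17
17 —HB8→ 2·8 + 1 —bump→ 2·9 + 1 = 19 —(−1)→ 18
18 —HB9→ 2·9 —bump→ 2·10 = 20 —(−1)→ 19
19 —HB10→ 10 + 9 —bump→ 11 + 9 = 20 —(−1)→ 19

20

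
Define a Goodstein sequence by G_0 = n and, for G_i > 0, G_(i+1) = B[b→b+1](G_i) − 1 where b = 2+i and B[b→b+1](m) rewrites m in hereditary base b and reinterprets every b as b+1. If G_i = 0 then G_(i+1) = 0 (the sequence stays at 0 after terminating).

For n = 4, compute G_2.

4 —HB2→ 2^2 —bump→ 3^3 = 27 —(−1)→ 26
26 —HB3→ 2·3^2 + 2·3 + 2 —bump→ 2·4^2 + 2·4 + 2 = 42 —(−1)→ 41

41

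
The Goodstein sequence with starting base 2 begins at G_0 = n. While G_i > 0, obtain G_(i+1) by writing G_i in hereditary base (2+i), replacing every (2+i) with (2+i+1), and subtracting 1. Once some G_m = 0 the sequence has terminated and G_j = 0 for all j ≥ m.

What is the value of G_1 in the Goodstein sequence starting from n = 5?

27

base 2: 5 = 2^2 + 1; at 3: 3^3 + 1 = 28; next = 27
base 3: 27 = 3^3; at 4: 4^4 = 256; next = 255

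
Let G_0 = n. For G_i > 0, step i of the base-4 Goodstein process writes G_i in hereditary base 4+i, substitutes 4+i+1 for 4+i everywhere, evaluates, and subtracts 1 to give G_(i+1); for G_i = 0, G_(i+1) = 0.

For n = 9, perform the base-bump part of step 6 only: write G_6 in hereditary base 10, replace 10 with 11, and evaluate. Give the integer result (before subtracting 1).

i=0: 9 = 2·4 + 1 (b=4); 4→5: 2·5 + 1 = 11; 11−1 = 10
i=1: 10 = 2·5 (b=5); 5→6: 2·6 = 12; 12−1 = 11
i=2: 11 = 6 + 5 (b=6); 6→7: 7 + 5 = 12; 12−1 = 11
i=3: 11 = 7 + 4 (b=7); 7→8: 8 + 4 = 12; 12−1 = 11
i=4: 11 = 8 + 3 (b=8); 8→9: 9 + 3 = 12; 12−1 = 11
i=5: 11 = 9 + 2 (b=9); 9→10: 10 + 2 = 12; 12−1 = 11
i=6: 11 = 10 + 1 (b=10); 10→11: 11 + 1 = 12; 12−1 = 11

12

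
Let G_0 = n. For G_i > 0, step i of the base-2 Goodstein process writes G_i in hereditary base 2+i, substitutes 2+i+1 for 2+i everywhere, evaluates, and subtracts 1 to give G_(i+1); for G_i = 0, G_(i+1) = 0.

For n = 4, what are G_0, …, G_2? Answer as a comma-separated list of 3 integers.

(0) 4|_2 = 2^2 ↦ 3^3|_3 = 27 ⇒ 26
(1) 26|_3 = 2·3^2 + 2·3 + 2 ↦ 2·4^2 + 2·4 + 2|_4 = 42 ⇒ 41

4, 26, 41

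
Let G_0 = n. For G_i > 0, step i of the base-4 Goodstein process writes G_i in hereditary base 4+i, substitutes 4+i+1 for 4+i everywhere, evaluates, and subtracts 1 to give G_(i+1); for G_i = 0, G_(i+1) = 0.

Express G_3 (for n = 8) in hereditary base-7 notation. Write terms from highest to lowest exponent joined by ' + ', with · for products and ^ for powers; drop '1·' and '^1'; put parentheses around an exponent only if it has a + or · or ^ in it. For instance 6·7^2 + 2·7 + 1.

G_0=8  [base 4] 2·4  →[4↦5]→  2·5 = 10  −1 ⇒ G_1=9
G_1=9  [base 5] 5 + 4  →[5↦6]→  6 + 4 = 10  −1 ⇒ G_2=9
G_2=9  [base 6] 6 + 3  →[6↦7]→  7 + 3 = 10  −1 ⇒ G_3=9
G_3=9  [base 7] 7 + 2  →[7↦8]→  8 + 2 = 10  −1 ⇒ G_4=9

7 + 2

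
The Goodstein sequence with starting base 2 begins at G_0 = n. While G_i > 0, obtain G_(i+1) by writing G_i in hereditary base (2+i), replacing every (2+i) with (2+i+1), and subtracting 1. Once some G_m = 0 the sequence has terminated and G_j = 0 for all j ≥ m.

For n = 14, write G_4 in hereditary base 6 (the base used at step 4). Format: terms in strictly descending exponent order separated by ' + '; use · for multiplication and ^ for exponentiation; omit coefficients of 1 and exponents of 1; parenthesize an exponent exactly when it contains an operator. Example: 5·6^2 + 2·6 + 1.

6^(6 + 1) + 5·6^5 + 5·6^4 + 5·6^3 + 5·6^2 + 5·6 + 5

14 —HB2→ 2^(2 + 1) + 2^2 + 2 —bump→ 3^(3 + 1) + 3^3 + 3 = 111 —(−1)→ 110
110 —HB3→ 3^(3 + 1) + 3^3 + 2 —bump→ 4^(4 + 1) + 4^4 + 2 = 1282 —(−1)→ 1281
1281 —HB4→ 4^(4 + 1) + 4^4 + 1 —bump→ 5^(5 + 1) + 5^5 + 1 = 18751 —(−1)→ 18750
18750 —HB5→ 5^(5 + 1) + 5^5 —bump→ 6^(6 + 1) + 6^6 = 326592 —(−1)→ 326591
326591 —HB6→ 6^(6 + 1) + 5·6^5 + 5·6^4 + 5·6^3 + 5·6^2 + 5·6 + 5 —bump→ 7^(7 + 1) + 5·7^5 + 5·7^4 + 5·7^3 + 5·7^2 + 5·7 + 5 = 5862841 —(−1)→ 5862840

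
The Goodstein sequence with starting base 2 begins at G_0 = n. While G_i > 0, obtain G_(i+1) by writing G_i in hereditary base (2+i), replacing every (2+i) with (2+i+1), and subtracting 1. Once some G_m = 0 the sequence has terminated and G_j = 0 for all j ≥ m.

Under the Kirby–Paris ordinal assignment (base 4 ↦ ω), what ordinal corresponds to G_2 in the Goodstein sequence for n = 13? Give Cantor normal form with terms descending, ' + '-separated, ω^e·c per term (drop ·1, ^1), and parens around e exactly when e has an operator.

ω^(ω + 1) + ω^3·3 + ω^2·3 + ω·3 + 3

G_0=13  [base 2] 2^(2 + 1) + 2^2 + 1  →[2↦3]→  3^(3 + 1) + 3^3 + 1 = 109  −1 ⇒ G_1=108
G_1=108  [base 3] 3^(3 + 1) + 3^3  →[3↦4]→  4^(4 + 1) + 4^4 = 1280  −1 ⇒ G_2=1279
G_2=1279  [base 4] 4^(4 + 1) + 3·4^3 + 3·4^2 + 3·4 + 3  →[4↦5]→  5^(5 + 1) + 3·5^3 + 3·5^2 + 3·5 + 3 = 16093  −1 ⇒ G_3=16092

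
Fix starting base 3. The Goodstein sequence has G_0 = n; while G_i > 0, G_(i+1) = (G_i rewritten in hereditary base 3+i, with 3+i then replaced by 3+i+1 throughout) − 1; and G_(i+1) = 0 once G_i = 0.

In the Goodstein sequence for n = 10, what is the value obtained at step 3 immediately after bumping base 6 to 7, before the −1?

31

G_0 = 10. HB_3(10) = 3^2 + 1. Bump = 17. G_1 = 16.
G_1 = 16. HB_4(16) = 4^2. Bump = 25. G_2 = 24.
G_2 = 24. HB_5(24) = 4·5 + 4. Bump = 28. G_3 = 27.
G_3 = 27. HB_6(27) = 4·6 + 3. Bump = 31. G_4 = 30.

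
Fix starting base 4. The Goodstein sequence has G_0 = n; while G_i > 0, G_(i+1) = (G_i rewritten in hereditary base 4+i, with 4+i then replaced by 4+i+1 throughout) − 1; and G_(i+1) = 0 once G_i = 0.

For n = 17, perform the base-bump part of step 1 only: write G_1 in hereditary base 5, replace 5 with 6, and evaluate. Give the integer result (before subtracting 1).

base 4: 17 = 4^2 + 1; at 5: 5^2 + 1 = 26; next = 25
base 5: 25 = 5^2; at 6: 6^2 = 36; next = 35

36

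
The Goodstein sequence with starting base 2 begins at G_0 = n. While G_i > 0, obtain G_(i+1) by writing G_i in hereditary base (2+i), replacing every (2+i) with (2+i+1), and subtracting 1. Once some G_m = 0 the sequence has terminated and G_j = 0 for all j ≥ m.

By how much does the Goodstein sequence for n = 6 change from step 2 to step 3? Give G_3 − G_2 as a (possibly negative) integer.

2868

(0) 6|_2 = 2^2 + 2 ↦ 3^3 + 3|_3 = 30 ⇒ 29
(1) 29|_3 = 3^3 + 2 ↦ 4^4 + 2|_4 = 258 ⇒ 257
(2) 257|_4 = 4^4 + 1 ↦ 5^5 + 1|_5 = 3126 ⇒ 3125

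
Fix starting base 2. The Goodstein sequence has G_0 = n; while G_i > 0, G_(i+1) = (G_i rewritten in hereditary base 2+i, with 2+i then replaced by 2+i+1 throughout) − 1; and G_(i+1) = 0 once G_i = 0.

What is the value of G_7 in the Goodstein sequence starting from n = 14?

base 2: 14 = 2^(2 + 1) + 2^2 + 2; at 3: 3^(3 + 1) + 3^3 + 3 = 111; next = 110
base 3: 110 = 3^(3 + 1) + 3^3 + 2; at 4: 4^(4 + 1) + 4^4 + 2 = 1282; next = 1281
base 4: 1281 = 4^(4 + 1) + 4^4 + 1; at 5: 5^(5 + 1) + 5^5 + 1 = 18751; next = 18750
base 5: 18750 = 5^(5 + 1) + 5^5; at 6: 6^(6 + 1) + 6^6 = 326592; next = 326591
base 6: 326591 = 6^(6 + 1) + 5·6^5 + 5·6^4 + 5·6^3 + 5·6^2 + 5·6 + 5; at 7: 7^(7 + 1) + 5·7^5 + 5·7^4 + 5·7^3 + 5·7^2 + 5·7 + 5 = 5862841; next = 5862840
base 7: 5862840 = 7^(7 + 1) + 5·7^5 + 5·7^4 + 5·7^3 + 5·7^2 + 5·7 + 4; at 8: 8^(8 + 1) + 5·8^5 + 5·8^4 + 5·8^3 + 5·8^2 + 5·8 + 4 = 134404972; next = 134404971
base 8: 134404971 = 8^(8 + 1) + 5·8^5 + 5·8^4 + 5·8^3 + 5·8^2 + 5·8 + 3; at 9: 9^(9 + 1) + 5·9^5 + 5·9^4 + 5·9^3 + 5·9^2 + 5·9 + 3 = 3487116549; next = 3487116548

3487116548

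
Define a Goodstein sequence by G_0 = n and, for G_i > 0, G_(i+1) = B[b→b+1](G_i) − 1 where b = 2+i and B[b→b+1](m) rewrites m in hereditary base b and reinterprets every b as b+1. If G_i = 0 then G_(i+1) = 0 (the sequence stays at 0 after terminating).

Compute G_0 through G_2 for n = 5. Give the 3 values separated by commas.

5, 27, 255

G_0 = 5. HB_2(5) = 2^2 + 1. Bump = 28. G_1 = 27.
G_1 = 27. HB_3(27) = 3^3. Bump = 256. G_2 = 255.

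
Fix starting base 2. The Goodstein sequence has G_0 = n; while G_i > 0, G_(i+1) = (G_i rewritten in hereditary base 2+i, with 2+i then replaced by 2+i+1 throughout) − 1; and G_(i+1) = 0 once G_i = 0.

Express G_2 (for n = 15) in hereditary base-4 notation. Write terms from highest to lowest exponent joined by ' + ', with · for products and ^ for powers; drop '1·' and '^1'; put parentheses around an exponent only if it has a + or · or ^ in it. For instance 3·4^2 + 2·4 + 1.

[0] 15 ≡ 2^(2 + 1) + 2^2 + 2 + 1 (base 2). Lift 3: 112. −1: 111.
[1] 111 ≡ 3^(3 + 1) + 3^3 + 3 (base 3). Lift 4: 1284. −1: 1283.
[2] 1283 ≡ 4^(4 + 1) + 4^4 + 3 (base 4). Lift 5: 18753. −1: 18752.

4^(4 + 1) + 4^4 + 3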